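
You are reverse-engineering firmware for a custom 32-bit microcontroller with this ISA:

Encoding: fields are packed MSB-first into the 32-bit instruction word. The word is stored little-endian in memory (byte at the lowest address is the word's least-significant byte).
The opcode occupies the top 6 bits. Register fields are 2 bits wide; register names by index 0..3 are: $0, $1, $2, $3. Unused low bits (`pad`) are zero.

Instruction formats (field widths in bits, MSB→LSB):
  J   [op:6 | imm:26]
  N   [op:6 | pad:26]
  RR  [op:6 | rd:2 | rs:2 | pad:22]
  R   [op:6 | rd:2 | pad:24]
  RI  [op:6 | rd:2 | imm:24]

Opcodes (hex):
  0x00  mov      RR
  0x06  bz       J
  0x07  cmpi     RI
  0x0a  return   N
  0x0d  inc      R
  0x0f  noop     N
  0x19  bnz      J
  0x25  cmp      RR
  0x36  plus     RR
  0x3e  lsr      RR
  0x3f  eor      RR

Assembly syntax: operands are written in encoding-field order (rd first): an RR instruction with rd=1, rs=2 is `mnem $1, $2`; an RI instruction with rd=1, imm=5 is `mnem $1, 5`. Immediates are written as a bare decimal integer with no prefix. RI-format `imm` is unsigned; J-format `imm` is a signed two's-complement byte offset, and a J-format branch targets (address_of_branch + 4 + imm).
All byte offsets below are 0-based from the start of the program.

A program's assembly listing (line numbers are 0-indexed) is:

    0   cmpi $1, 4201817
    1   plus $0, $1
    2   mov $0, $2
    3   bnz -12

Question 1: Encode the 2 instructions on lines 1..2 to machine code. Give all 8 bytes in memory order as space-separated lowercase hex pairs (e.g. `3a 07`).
1. plus fields op=0x36:6|rd=0:2|rs=1:2|pad=0:22 → word d8400000h → 00 00 40 d8
2. mov fields op=0x0:6|rd=0:2|rs=2:2|pad=0:22 → word 00800000h → 00 00 80 00

00 00 40 d8 00 00 80 00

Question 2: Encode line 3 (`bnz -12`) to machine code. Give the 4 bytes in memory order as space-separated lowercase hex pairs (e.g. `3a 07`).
3. bnz fields op=0x19:6|imm=-12:26 → word 67fffff4h → f4 ff ff 67

f4 ff ff 67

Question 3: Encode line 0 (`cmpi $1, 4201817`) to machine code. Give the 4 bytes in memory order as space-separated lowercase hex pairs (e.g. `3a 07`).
line 0 (cmpi): pack op=0x7:6|rd=1:2|imm=4201817:24 = 0x1d401d59; little→ 59 1d 40 1d

59 1d 40 1d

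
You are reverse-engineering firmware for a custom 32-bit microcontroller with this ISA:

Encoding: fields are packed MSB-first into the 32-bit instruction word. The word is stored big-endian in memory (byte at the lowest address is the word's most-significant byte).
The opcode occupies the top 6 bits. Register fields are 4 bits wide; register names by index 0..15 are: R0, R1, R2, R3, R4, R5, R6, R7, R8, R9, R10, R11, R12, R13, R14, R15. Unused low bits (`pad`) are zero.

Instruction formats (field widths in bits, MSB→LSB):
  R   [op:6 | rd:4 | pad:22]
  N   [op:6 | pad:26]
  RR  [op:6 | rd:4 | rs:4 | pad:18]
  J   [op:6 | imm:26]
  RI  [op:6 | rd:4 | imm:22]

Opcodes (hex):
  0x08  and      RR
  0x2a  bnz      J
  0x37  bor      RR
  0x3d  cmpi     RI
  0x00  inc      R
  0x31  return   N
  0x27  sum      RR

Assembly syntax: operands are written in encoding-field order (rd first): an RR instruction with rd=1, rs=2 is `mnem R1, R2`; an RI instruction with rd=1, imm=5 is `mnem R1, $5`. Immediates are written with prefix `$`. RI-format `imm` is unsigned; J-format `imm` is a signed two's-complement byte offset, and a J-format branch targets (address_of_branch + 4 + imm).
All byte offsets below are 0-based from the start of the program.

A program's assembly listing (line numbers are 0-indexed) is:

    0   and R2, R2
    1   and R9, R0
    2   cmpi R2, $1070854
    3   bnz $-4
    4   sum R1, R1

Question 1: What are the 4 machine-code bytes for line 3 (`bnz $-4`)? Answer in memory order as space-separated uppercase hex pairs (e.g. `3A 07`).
AB FF FF FC

3. bnz fields op=0x2a:6|imm=-4:26 → word abfffffch → ab ff ff fc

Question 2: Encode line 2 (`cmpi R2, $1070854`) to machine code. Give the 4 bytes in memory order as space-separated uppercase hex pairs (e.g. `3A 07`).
L2: cmpi op=0x3d:6|rd=2:4|imm=1070854:22 ⇒ 0xf4905706 ⇒ big f4 90 57 06

F4 90 57 06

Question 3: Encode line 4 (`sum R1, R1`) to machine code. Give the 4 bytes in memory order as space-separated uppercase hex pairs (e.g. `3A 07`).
line 4 (sum): pack op=0x27:6|rd=1:4|rs=1:4|pad=0:18 = 0x9c440000; big→ 9c 44 00 00

9C 44 00 00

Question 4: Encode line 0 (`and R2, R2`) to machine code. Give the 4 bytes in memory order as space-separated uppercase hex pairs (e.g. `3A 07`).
L0: and op=0x8:6|rd=2:4|rs=2:4|pad=0:18 ⇒ 0x20880000 ⇒ big 20 88 00 00

20 88 00 00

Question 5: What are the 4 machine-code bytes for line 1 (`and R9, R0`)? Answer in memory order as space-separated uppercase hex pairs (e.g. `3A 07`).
line 1 (and): pack op=0x8:6|rd=9:4|rs=0:4|pad=0:18 = 0x22400000; big→ 22 40 00 00

22 40 00 00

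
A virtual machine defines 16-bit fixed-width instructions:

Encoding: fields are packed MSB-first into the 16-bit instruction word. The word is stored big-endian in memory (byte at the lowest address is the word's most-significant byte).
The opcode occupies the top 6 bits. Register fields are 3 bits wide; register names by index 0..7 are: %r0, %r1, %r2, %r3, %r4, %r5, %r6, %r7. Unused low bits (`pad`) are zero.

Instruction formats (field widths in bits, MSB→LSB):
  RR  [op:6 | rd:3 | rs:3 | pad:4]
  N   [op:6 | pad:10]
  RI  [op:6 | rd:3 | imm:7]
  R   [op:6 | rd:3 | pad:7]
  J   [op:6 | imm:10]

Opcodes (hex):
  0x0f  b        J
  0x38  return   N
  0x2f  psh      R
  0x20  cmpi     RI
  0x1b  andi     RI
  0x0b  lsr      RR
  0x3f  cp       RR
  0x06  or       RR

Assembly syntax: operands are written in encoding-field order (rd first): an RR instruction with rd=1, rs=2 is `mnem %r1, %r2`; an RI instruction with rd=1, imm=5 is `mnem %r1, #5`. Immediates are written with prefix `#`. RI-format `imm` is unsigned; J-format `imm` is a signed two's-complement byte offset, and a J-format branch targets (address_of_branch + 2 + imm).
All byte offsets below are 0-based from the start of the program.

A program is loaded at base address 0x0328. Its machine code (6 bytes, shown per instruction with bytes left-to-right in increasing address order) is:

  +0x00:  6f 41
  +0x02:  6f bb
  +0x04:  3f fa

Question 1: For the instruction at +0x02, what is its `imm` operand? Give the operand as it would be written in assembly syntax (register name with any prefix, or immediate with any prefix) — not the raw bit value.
[02] 6f bb → 0x6fbb
  op=0x6fbb>>10=0x1b ⇒ andi (RI)
  rd@[9:7]=0x7 ⇒ %r7
  imm@[6:0]=0x3b ⇒ #59

#59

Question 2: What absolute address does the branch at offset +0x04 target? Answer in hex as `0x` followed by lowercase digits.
0x0328

off 0x04: read 3f fa as big → 0x3ffa
  top 6b → 0xf → b [J]
  imm@[9:0]=0x3fa (s10→-6) ⇒ #-6
  target = base 0x0328 + off 0x04 + 2 + imm -6 = 0x0328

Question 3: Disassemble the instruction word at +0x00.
andi %r6, #65

[00] 6f 41 → 0x6f41
  op=0x6f41>>10=0x1b ⇒ andi (RI)
  rd: (w>>7)&0x7=0x6 → %r6
  imm: (w>>0)&0x7f=0x41 → #65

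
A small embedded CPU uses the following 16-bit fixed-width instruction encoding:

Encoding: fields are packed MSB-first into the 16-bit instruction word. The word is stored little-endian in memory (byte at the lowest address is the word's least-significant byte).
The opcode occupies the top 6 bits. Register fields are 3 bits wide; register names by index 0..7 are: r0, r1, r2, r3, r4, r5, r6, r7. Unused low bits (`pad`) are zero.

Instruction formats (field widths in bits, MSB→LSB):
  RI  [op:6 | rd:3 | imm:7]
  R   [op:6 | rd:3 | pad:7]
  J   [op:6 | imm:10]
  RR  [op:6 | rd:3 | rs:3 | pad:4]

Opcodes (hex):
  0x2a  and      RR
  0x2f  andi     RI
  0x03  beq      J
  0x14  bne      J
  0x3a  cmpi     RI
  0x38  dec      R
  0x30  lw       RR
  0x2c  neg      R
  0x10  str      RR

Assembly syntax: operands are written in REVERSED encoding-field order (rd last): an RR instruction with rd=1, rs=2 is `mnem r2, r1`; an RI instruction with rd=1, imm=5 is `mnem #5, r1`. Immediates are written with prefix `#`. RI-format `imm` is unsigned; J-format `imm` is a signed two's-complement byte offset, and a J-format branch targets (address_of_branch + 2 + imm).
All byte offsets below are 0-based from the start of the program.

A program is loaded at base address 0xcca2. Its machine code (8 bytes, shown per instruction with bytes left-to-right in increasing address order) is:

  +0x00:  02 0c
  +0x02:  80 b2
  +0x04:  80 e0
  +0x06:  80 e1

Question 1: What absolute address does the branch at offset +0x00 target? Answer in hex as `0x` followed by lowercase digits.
@+00  little-endian(02 0c) = 0x0c02
  opcode bits[15:10]=0x3: beq/J
  imm: (w>>0)&0x3ff=0x2 → #2
  target = base 0xcca2 + off 0x00 + 2 + imm 2 = 0xcca6

0xcca6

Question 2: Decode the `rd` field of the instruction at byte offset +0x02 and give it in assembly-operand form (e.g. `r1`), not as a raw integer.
+0x02: 80 b2 ⇒ word 0xb280 (little)
  op=0xb280>>10=0x2c ⇒ neg (R)
  [9:7] rd=5 = r5

r5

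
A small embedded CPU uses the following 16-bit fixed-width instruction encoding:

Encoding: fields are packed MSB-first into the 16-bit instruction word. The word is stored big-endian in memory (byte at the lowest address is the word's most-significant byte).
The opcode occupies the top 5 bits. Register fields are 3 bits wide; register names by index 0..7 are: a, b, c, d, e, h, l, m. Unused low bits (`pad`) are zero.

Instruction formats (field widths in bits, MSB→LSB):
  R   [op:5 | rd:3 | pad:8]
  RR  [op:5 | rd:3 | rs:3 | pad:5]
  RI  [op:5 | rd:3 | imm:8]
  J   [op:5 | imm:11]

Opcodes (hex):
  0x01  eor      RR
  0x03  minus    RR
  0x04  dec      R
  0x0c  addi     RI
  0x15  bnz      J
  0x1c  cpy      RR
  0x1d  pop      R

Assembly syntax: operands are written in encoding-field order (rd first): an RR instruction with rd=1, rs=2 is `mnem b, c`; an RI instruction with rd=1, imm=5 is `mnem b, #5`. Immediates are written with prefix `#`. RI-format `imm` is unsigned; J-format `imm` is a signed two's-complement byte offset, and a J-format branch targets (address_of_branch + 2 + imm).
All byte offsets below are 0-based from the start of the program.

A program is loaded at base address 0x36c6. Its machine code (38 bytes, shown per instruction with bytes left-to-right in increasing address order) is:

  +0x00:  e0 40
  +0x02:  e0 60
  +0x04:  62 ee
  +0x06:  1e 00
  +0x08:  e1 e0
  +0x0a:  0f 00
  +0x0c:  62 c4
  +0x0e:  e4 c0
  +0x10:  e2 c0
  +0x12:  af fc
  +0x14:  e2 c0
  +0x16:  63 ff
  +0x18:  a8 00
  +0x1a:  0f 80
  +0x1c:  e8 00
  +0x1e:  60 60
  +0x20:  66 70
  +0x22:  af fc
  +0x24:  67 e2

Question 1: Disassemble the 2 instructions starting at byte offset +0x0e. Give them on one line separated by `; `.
off 0x0e: read e4 c0 as big → 0xe4c0
  opcode bits[15:11]=0x1c: cpy/RR
  [10:8] rd=4 = e
  [7:5] rs=6 = l
off 0x10: read e2 c0 as big → 0xe2c0
  opcode bits[15:11]=0x1c: cpy/RR
  [10:8] rd=2 = c
  [7:5] rs=6 = l

cpy e, l; cpy c, l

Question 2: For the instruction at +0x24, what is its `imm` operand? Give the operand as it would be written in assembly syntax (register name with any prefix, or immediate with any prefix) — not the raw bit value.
#226

@+24  big-endian(67 e2) = 0x67e2
  opcode bits[15:11]=0xc: addi/RI
  rd@[10:8]=0x7 ⇒ m
  imm@[7:0]=0xe2 ⇒ #226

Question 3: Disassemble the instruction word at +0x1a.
+0x1a: 0f 80 ⇒ word 0x0f80 (big)
  opcode bits[15:11]=0x1: eor/RR
  rd: (w>>8)&0x7=0x7 → m
  rs: (w>>5)&0x7=0x4 → e

eor m, e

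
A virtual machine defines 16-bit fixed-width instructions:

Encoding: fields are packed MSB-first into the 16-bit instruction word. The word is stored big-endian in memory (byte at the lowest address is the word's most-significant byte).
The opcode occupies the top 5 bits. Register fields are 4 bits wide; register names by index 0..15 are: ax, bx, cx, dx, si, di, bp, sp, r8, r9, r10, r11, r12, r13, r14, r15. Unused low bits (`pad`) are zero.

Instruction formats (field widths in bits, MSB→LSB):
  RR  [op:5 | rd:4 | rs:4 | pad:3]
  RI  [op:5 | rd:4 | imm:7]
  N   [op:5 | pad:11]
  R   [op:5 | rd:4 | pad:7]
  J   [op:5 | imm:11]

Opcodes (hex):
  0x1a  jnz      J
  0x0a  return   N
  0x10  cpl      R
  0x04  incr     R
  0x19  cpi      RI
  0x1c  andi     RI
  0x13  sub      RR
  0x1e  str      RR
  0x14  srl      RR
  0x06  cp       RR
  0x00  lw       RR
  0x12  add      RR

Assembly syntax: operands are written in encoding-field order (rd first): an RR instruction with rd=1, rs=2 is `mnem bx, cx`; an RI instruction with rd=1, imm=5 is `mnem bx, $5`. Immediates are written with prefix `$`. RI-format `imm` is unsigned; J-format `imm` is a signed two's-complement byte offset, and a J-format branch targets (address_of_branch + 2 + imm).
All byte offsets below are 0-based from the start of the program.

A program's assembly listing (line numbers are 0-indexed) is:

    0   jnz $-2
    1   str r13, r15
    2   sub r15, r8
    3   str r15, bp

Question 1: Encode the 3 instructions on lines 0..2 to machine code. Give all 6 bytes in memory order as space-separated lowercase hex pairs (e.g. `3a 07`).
0. jnz fields op=0x1a:5|imm=-2:11 → word d7feh → d7 fe
1. str fields op=0x1e:5|rd=13:4|rs=15:4|pad=0:3 → word f6f8h → f6 f8
2. sub fields op=0x13:5|rd=15:4|rs=8:4|pad=0:3 → word 9fc0h → 9f c0

d7 fe f6 f8 9f c0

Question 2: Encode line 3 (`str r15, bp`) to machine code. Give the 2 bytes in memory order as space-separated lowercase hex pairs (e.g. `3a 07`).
L3: str op=0x1e:5|rd=15:4|rs=6:4|pad=0:3 ⇒ 0xf7b0 ⇒ big f7 b0

f7 b0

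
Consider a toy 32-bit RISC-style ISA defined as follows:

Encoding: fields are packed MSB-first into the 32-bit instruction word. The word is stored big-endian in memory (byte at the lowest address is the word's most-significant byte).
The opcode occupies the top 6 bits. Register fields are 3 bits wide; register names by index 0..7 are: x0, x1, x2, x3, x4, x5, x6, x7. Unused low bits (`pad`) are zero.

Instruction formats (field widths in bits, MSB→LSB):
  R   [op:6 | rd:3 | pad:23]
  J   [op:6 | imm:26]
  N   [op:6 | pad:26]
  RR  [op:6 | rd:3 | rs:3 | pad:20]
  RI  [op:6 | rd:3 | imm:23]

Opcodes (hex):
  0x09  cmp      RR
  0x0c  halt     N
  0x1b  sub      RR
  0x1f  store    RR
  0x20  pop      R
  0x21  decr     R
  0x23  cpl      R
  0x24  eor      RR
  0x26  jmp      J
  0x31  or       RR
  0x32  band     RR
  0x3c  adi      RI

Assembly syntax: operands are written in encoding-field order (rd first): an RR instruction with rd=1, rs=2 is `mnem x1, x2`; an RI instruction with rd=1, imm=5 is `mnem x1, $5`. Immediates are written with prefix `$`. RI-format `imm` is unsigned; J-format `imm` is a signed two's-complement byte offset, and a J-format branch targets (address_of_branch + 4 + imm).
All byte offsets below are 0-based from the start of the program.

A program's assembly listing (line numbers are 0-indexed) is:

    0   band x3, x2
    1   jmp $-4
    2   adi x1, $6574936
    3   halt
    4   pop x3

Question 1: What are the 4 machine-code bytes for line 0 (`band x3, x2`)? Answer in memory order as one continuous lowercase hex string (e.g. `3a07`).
line 0 (band): pack op=0x32:6|rd=3:3|rs=2:3|pad=0:20 = 0xc9a00000; big→ c9 a0 00 00

c9a00000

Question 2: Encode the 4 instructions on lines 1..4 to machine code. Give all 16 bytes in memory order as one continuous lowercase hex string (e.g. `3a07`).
9bfffffcf0e453583000000081800000

line 1 (jmp): pack op=0x26:6|imm=-4:26 = 0x9bfffffc; big→ 9b ff ff fc
line 2 (adi): pack op=0x3c:6|rd=1:3|imm=6574936:23 = 0xf0e45358; big→ f0 e4 53 58
line 3 (halt): pack op=0xc:6|pad=0:26 = 0x30000000; big→ 30 00 00 00
line 4 (pop): pack op=0x20:6|rd=3:3|pad=0:23 = 0x81800000; big→ 81 80 00 00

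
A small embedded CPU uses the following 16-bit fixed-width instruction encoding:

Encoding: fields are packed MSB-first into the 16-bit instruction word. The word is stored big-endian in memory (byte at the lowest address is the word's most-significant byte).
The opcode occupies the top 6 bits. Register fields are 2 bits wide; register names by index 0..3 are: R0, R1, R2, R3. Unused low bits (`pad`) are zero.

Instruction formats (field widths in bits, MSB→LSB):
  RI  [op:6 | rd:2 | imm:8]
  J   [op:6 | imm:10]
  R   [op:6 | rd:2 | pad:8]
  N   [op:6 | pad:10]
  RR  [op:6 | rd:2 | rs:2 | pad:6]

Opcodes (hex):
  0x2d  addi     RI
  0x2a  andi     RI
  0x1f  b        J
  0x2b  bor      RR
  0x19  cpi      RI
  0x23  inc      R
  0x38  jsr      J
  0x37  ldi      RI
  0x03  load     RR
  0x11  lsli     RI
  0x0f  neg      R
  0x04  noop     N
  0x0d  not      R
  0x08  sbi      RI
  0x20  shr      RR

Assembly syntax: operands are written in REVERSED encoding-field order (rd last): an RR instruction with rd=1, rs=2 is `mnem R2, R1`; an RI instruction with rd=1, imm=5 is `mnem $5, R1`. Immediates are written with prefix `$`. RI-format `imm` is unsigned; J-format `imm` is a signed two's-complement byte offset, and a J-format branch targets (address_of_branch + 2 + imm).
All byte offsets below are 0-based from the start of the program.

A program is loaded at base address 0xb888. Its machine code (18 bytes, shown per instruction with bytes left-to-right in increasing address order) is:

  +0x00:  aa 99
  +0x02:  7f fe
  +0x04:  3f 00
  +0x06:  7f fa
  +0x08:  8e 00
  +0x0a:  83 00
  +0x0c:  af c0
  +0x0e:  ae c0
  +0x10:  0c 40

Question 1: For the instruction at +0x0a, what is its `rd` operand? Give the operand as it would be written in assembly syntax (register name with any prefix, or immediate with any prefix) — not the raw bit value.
R3

+0x0a: 83 00 ⇒ word 0x8300 (big)
  opcode bits[15:10]=0x20: shr/RR
  rd@[9:8]=0x3 ⇒ R3
  rs@[7:6]=0x0 ⇒ R0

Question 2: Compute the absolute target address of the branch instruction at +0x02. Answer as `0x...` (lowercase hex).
0xb88a

[02] 7f fe → 0x7ffe
  top 6b → 0x1f → b [J]
  [9:0] imm=1022 (s10→-2) = $-2
  target = base 0xb888 + off 0x02 + 2 + imm -2 = 0xb88a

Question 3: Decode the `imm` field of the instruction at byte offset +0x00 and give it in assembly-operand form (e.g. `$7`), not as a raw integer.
[00] aa 99 → 0xaa99
  top 6b → 0x2a → andi [RI]
  [9:8] rd=2 = R2
  [7:0] imm=153 = $153

$153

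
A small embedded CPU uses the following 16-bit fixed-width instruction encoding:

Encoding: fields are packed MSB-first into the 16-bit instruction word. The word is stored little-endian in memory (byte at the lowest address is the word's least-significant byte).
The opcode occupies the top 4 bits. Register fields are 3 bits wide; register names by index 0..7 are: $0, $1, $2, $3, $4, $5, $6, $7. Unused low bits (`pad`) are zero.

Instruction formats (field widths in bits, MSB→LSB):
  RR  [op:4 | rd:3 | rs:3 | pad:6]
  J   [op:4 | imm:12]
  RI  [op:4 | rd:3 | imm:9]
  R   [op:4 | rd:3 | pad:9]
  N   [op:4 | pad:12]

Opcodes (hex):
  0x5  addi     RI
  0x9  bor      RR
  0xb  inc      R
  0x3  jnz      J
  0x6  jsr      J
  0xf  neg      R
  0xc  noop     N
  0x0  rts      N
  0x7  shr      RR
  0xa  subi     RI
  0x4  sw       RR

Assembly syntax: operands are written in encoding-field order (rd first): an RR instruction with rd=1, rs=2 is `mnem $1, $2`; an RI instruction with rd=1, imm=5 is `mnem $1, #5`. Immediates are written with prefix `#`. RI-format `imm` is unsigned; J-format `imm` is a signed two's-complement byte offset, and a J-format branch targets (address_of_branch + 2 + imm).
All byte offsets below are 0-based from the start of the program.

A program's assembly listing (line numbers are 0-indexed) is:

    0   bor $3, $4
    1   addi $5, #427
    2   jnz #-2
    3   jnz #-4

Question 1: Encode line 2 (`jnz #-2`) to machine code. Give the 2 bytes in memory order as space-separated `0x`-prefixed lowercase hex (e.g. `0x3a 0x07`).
0xfe 0x3f

2. jnz fields op=0x3:4|imm=-2:12 → word 3ffeh → fe 3f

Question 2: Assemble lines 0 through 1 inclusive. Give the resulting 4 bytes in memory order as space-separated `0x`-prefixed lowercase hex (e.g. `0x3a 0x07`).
0x00 0x97 0xab 0x5b

L0: bor op=0x9:4|rd=3:3|rs=4:3|pad=0:6 ⇒ 0x9700 ⇒ little 00 97
L1: addi op=0x5:4|rd=5:3|imm=427:9 ⇒ 0x5bab ⇒ little ab 5b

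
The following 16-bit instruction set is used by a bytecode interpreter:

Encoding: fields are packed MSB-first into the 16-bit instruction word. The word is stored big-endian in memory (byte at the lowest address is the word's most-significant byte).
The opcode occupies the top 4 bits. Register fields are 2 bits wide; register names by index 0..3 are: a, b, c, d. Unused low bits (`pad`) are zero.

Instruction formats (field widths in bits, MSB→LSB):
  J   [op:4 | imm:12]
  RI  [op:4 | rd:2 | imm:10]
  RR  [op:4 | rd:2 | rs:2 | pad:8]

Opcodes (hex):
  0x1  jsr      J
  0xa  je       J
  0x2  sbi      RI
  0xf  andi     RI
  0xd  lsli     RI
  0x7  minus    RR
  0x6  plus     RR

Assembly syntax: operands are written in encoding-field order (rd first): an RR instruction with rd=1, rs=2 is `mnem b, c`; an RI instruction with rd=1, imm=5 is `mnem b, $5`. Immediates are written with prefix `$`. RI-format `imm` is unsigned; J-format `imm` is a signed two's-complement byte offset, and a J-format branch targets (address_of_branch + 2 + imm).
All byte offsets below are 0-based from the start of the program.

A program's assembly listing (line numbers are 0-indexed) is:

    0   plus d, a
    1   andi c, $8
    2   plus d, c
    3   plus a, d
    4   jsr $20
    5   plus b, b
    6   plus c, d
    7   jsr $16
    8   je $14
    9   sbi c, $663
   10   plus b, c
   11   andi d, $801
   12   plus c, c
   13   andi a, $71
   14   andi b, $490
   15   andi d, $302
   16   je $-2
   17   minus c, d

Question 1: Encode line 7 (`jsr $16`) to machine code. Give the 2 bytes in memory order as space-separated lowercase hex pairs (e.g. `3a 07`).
7. jsr fields op=0x1:4|imm=16:12 → word 1010h → 10 10

10 10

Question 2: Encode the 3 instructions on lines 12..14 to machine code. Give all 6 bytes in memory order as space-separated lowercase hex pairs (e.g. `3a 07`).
line 12 (plus): pack op=0x6:4|rd=2:2|rs=2:2|pad=0:8 = 0x6a00; big→ 6a 00
line 13 (andi): pack op=0xf:4|rd=0:2|imm=71:10 = 0xf047; big→ f0 47
line 14 (andi): pack op=0xf:4|rd=1:2|imm=490:10 = 0xf5ea; big→ f5 ea

6a 00 f0 47 f5 ea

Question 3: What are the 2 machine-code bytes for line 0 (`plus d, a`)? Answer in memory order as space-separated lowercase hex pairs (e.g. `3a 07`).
L0: plus op=0x6:4|rd=3:2|rs=0:2|pad=0:8 ⇒ 0x6c00 ⇒ big 6c 00

6c 00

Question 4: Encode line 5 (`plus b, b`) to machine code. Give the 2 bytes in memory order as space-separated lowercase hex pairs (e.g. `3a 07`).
line 5 (plus): pack op=0x6:4|rd=1:2|rs=1:2|pad=0:8 = 0x6500; big→ 65 00

65 00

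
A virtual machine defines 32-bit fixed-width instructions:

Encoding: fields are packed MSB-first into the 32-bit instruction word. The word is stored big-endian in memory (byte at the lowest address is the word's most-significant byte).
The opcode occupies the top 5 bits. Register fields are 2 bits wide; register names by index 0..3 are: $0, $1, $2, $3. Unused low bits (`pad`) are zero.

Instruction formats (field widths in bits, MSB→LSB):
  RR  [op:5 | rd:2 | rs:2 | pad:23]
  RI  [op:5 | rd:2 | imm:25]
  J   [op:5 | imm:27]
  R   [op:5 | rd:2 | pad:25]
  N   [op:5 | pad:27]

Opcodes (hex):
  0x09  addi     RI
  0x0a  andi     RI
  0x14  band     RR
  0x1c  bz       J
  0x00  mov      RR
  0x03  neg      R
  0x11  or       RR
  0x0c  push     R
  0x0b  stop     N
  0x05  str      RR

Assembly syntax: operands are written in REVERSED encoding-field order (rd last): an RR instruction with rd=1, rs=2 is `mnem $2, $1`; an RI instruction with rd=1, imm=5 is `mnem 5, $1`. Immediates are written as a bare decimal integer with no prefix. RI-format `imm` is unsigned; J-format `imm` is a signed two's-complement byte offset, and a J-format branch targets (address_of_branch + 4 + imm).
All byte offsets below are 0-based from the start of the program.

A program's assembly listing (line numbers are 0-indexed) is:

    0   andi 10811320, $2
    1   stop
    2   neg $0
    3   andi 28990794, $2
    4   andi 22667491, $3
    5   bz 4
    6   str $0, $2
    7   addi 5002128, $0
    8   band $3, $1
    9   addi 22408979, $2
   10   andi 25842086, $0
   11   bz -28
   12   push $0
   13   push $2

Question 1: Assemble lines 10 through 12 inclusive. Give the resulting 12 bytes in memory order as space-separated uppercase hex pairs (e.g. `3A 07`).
L10: andi op=0xa:5|rd=0:2|imm=25842086:25 ⇒ 0x518a51a6 ⇒ big 51 8a 51 a6
L11: bz op=0x1c:5|imm=-28:27 ⇒ 0xe7ffffe4 ⇒ big e7 ff ff e4
L12: push op=0xc:5|rd=0:2|pad=0:25 ⇒ 0x60000000 ⇒ big 60 00 00 00

51 8A 51 A6 E7 FF FF E4 60 00 00 00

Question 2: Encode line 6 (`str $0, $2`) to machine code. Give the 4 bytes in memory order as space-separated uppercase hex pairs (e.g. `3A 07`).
2C 00 00 00

line 6 (str): pack op=0x5:5|rd=2:2|rs=0:2|pad=0:23 = 0x2c000000; big→ 2c 00 00 00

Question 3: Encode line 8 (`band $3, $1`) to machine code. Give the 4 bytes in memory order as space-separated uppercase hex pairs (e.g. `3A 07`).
8. band fields op=0x14:5|rd=1:2|rs=3:2|pad=0:23 → word a3800000h → a3 80 00 00

A3 80 00 00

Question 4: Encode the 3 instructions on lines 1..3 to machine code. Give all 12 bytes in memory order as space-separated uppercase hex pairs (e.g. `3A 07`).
58 00 00 00 18 00 00 00 55 BA 5D 4A

line 1 (stop): pack op=0xb:5|pad=0:27 = 0x58000000; big→ 58 00 00 00
line 2 (neg): pack op=0x3:5|rd=0:2|pad=0:25 = 0x18000000; big→ 18 00 00 00
line 3 (andi): pack op=0xa:5|rd=2:2|imm=28990794:25 = 0x55ba5d4a; big→ 55 ba 5d 4a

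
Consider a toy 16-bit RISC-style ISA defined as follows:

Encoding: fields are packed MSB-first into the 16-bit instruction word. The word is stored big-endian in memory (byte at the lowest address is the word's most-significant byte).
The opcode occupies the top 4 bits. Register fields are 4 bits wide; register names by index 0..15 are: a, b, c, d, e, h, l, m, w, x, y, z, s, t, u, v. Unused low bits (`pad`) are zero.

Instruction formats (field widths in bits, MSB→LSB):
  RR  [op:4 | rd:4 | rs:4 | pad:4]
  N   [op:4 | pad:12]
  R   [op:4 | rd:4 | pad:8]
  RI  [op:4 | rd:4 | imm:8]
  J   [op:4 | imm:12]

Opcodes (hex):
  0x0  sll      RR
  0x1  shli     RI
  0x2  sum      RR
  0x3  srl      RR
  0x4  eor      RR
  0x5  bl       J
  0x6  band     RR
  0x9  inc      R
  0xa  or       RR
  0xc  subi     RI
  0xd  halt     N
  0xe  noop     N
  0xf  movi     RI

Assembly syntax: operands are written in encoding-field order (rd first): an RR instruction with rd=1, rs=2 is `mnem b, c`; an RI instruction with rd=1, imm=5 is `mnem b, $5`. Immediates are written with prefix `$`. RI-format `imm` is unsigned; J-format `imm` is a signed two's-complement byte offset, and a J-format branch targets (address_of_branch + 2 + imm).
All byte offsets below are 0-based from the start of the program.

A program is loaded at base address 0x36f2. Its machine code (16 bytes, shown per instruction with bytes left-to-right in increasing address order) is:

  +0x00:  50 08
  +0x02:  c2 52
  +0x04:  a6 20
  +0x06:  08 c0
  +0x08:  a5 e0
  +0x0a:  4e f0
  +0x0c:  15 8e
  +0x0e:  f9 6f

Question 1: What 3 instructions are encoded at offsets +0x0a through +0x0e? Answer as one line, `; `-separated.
eor u, v; shli h, $142; movi x, $111

+0x0a: 4e f0 ⇒ word 0x4ef0 (big)
  opcode bits[15:12]=0x4: eor/RR
  rd: (w>>8)&0xf=0xe → u
  rs: (w>>4)&0xf=0xf → v
+0x0c: 15 8e ⇒ word 0x158e (big)
  opcode bits[15:12]=0x1: shli/RI
  rd: (w>>8)&0xf=0x5 → h
  imm: (w>>0)&0xff=0x8e → $142
+0x0e: f9 6f ⇒ word 0xf96f (big)
  opcode bits[15:12]=0xf: movi/RI
  rd: (w>>8)&0xf=0x9 → x
  imm: (w>>0)&0xff=0x6f → $111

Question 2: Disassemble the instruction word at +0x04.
or l, c

+0x04: a6 20 ⇒ word 0xa620 (big)
  top 4b → 0xa → or [RR]
  [11:8] rd=6 = l
  [7:4] rs=2 = c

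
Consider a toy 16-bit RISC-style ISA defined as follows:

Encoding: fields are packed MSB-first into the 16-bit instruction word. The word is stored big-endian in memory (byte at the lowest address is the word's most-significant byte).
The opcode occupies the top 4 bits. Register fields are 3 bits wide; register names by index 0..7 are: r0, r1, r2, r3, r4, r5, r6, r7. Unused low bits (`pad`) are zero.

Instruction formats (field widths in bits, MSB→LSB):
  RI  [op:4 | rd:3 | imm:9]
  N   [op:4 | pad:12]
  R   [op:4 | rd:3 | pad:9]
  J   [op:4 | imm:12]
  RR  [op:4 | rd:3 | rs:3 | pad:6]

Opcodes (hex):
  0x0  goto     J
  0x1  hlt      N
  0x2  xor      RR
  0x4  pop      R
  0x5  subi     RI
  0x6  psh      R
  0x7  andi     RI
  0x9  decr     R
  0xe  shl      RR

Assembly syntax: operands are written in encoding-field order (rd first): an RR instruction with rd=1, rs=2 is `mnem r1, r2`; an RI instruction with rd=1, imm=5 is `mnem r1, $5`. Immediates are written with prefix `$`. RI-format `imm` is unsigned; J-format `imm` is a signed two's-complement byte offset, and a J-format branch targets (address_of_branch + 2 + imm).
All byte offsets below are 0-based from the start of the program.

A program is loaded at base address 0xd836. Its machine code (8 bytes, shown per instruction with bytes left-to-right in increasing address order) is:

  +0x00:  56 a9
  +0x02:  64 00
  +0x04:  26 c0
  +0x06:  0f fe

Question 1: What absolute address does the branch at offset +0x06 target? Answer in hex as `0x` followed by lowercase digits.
0xd83c

@+06  big-endian(0f fe) = 0x0ffe
  top 4b → 0x0 → goto [J]
  imm: (w>>0)&0xfff=0xffe (s12→-2) → $-2
  target = base 0xd836 + off 0x06 + 2 + imm -2 = 0xd83c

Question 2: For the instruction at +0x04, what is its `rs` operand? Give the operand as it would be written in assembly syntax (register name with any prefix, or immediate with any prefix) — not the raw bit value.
+0x04: 26 c0 ⇒ word 0x26c0 (big)
  op=0x26c0>>12=0x2 ⇒ xor (RR)
  rd: (w>>9)&0x7=0x3 → r3
  rs: (w>>6)&0x7=0x3 → r3

r3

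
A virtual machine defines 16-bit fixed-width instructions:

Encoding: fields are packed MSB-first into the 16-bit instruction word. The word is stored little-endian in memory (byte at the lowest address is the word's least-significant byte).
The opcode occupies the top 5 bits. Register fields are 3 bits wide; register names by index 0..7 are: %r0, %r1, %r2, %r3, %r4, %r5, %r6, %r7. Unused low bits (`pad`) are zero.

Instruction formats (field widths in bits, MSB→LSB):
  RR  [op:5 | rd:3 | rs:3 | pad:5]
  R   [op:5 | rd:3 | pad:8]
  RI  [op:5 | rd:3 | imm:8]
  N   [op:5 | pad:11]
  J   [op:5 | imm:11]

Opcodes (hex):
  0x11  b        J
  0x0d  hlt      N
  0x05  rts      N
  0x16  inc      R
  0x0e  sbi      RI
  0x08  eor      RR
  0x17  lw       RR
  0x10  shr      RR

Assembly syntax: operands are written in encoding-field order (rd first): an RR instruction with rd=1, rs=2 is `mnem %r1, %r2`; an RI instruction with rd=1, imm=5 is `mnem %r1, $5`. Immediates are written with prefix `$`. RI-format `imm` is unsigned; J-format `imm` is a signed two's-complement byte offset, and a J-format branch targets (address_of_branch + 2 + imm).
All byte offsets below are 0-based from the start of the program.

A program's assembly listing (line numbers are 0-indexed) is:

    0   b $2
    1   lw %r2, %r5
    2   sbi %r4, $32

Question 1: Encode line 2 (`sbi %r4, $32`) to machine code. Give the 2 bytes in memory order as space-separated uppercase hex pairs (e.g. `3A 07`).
2. sbi fields op=0xe:5|rd=4:3|imm=32:8 → word 7420h → 20 74

20 74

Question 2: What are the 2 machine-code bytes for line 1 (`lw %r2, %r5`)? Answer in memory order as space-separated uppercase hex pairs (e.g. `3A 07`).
A0 BA

L1: lw op=0x17:5|rd=2:3|rs=5:3|pad=0:5 ⇒ 0xbaa0 ⇒ little a0 ba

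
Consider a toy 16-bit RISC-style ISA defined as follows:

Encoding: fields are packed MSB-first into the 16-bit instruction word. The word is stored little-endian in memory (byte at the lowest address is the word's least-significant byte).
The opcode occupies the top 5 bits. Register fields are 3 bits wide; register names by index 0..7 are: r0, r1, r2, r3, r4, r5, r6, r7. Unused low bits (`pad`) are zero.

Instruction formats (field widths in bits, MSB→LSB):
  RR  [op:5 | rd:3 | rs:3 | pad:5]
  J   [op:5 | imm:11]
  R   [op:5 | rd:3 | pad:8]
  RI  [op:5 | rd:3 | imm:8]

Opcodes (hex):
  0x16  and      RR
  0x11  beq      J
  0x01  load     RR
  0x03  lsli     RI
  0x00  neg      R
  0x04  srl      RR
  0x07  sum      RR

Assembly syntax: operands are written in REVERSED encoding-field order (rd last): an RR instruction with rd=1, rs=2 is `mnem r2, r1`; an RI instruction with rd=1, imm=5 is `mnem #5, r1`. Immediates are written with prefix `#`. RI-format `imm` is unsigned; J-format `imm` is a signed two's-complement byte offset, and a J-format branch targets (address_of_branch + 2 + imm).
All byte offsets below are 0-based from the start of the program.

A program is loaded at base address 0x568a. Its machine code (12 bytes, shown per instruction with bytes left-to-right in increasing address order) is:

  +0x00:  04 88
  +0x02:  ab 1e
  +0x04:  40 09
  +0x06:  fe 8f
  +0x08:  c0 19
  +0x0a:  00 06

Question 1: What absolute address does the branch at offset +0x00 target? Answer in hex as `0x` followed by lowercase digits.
@+00  little-endian(04 88) = 0x8804
  op=0x8804>>11=0x11 ⇒ beq (J)
  imm@[10:0]=0x4 ⇒ #4
  target = base 0x568a + off 0x00 + 2 + imm 4 = 0x5690

0x5690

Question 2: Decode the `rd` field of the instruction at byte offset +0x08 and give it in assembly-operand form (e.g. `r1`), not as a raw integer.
off 0x08: read c0 19 as little → 0x19c0
  top 5b → 0x3 → lsli [RI]
  rd: (w>>8)&0x7=0x1 → r1
  imm: (w>>0)&0xff=0xc0 → #192

r1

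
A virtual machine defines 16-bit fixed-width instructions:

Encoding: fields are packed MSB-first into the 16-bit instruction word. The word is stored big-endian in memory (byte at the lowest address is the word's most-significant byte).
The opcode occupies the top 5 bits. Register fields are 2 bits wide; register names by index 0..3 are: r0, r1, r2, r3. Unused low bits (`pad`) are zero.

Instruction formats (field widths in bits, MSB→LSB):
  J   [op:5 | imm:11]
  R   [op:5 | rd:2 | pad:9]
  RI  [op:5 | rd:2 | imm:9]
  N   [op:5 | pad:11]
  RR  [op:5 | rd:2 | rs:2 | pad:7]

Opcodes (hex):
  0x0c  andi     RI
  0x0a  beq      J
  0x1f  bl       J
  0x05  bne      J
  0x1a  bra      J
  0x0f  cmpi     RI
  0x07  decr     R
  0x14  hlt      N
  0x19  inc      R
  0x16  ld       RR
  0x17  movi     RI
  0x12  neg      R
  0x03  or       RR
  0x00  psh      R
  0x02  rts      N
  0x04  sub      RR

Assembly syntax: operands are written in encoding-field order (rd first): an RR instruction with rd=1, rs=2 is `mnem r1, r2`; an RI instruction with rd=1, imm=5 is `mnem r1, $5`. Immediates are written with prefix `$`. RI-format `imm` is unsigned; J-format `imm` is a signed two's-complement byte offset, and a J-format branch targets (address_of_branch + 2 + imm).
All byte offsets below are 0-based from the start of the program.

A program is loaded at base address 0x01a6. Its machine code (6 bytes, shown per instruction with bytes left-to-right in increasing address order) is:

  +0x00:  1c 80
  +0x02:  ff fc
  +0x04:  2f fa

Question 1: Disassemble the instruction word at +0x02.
bl $-4

off 0x02: read ff fc as big → 0xfffc
  op=0xfffc>>11=0x1f ⇒ bl (J)
  imm: (w>>0)&0x7ff=0x7fc (s11→-4) → $-4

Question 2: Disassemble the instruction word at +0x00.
or r2, r1

off 0x00: read 1c 80 as big → 0x1c80
  opcode bits[15:11]=0x3: or/RR
  rd: (w>>9)&0x3=0x2 → r2
  rs: (w>>7)&0x3=0x1 → r1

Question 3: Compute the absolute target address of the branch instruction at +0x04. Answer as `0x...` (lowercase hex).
@+04  big-endian(2f fa) = 0x2ffa
  op=0x2ffa>>11=0x5 ⇒ bne (J)
  imm: (w>>0)&0x7ff=0x7fa (s11→-6) → $-6
  target = base 0x01a6 + off 0x04 + 2 + imm -6 = 0x01a6

0x01a6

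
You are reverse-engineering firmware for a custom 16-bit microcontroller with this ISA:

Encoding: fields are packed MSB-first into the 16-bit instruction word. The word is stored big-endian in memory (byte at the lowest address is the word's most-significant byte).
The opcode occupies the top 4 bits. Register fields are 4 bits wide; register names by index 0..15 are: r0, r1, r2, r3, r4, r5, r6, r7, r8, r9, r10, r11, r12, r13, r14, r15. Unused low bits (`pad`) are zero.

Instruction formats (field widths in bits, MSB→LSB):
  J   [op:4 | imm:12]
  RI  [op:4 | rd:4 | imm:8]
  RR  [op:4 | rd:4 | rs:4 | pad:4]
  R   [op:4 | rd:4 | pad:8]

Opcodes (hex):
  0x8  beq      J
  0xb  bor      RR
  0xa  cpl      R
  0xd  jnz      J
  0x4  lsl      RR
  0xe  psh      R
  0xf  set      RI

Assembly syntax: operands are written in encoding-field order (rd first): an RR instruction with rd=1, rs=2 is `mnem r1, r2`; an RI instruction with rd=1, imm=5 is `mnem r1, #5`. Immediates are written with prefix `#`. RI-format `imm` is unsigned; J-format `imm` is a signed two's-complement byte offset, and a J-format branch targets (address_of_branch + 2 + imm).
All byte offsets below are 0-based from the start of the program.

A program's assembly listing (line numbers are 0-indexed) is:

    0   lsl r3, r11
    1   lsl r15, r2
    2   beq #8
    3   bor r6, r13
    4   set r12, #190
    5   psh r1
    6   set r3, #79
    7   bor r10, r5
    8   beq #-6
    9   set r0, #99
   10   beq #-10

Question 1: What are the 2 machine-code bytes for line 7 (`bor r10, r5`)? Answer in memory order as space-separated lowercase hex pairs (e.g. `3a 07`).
L7: bor op=0xb:4|rd=10:4|rs=5:4|pad=0:4 ⇒ 0xba50 ⇒ big ba 50

ba 50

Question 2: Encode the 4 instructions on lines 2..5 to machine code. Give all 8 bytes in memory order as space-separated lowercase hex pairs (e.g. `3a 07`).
80 08 b6 d0 fc be e1 00

line 2 (beq): pack op=0x8:4|imm=8:12 = 0x8008; big→ 80 08
line 3 (bor): pack op=0xb:4|rd=6:4|rs=13:4|pad=0:4 = 0xb6d0; big→ b6 d0
line 4 (set): pack op=0xf:4|rd=12:4|imm=190:8 = 0xfcbe; big→ fc be
line 5 (psh): pack op=0xe:4|rd=1:4|pad=0:8 = 0xe100; big→ e1 00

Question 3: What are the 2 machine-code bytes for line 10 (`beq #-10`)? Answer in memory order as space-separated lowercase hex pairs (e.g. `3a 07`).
8f f6

10. beq fields op=0x8:4|imm=-10:12 → word 8ff6h → 8f f6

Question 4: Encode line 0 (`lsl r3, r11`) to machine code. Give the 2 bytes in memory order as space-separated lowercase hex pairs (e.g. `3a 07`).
0. lsl fields op=0x4:4|rd=3:4|rs=11:4|pad=0:4 → word 43b0h → 43 b0

43 b0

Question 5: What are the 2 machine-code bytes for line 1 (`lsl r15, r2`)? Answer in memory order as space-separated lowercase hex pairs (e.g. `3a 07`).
4f 20

1. lsl fields op=0x4:4|rd=15:4|rs=2:4|pad=0:4 → word 4f20h → 4f 20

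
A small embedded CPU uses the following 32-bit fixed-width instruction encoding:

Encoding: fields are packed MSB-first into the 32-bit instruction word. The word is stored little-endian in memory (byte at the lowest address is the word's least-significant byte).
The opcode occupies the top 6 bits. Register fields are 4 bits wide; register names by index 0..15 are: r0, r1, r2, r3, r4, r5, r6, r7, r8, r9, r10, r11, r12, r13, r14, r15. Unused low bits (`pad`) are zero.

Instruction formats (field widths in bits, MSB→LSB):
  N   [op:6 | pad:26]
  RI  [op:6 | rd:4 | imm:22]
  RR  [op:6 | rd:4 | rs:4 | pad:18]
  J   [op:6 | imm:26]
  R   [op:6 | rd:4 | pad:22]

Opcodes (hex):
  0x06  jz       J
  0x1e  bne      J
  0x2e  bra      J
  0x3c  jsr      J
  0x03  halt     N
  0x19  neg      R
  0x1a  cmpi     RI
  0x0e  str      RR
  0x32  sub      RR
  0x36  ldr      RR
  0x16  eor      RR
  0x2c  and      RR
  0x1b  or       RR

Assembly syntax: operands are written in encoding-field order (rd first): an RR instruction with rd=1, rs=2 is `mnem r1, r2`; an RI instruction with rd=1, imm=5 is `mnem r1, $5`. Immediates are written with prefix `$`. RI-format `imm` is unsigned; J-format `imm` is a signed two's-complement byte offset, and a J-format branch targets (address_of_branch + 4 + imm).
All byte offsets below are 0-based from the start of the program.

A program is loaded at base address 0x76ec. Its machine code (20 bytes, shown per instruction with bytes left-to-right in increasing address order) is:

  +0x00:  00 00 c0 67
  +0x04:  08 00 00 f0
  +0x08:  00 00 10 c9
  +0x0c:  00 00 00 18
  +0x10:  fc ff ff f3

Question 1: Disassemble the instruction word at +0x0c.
jz $0

@+0c  little-endian(00 00 00 18) = 0x18000000
  top 6b → 0x6 → jz [J]
  imm@[25:0]=0x0 ⇒ $0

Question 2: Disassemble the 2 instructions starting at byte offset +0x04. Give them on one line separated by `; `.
[04] 08 00 00 f0 → 0xf0000008
  op=0xf0000008>>26=0x3c ⇒ jsr (J)
  imm@[25:0]=0x8 ⇒ $8
[08] 00 00 10 c9 → 0xc9100000
  op=0xc9100000>>26=0x32 ⇒ sub (RR)
  rd@[25:22]=0x4 ⇒ r4
  rs@[21:18]=0x4 ⇒ r4

jsr $8; sub r4, r4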